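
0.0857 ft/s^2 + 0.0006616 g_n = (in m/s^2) 0.03261. Check: 1 ft/s^2 = 0.3048 m/s^2, so 0.0857 ft/s^2 = 0.0857 * 0.3048 = 0.02612136 m/s^2. 1 g_n = 9.80665 m/s^2, so 0.0006616 g_n = 0.0006616 * 9.80665 = 0.0064880796 m/s^2. Sum: 0.02612136 + 0.0064880796 = 0.03260944 m/s^2. Result: 0.03260944 m/s^2 ≈ 0.03261 m/s^2 (4 s.f.).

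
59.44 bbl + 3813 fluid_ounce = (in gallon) 1 bbl = 0.15898729 m^3, so 59.44 bbl = 59.44 * 0.15898729 = 9.4502048 m^3. 1 fluid_ounce = 2.957353e-05 m^3, so 3813 fluid_ounce = 3813 * 2.957353e-05 = 0.11276387 m^3. Sum: 9.4502048 + 0.11276387 = 9.5629687 m^3. 1 gallon = 0.0037854118 m^3, so 9.5629687 m^3 = 9.5629687 / 0.0037854118 = 2526.2691 gallon ≈ 2526 gallon (4 s.f.). Final answer: 2526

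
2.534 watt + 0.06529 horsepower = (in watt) 51.22. Check: 2.534 watt = 2.534 W. 1 horsepower = 745.69987 W, so 0.06529 horsepower = 0.06529 * 745.69987 = 48.686745 W. Sum: 2.534 + 48.686745 = 51.220745 W. 51.220745 W = 51.220745 watt ≈ 51.22 watt (4 s.f.).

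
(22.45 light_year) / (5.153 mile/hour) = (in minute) 1 light_year = 9.4607305e+15 m, so 22.45 light_year = 22.45 * 9.4607305e+15 = 2.123934e+17 m. 1 mile/hour = 0.44704 m/s, so 5.153 mile/hour = 5.153 * 0.44704 = 2.3035971 m/s. Combine: 2.123934e+17 m / 2.3035971 m/s = 9.2200757e+16 s. 1 minute = 60 s, so 9.2200757e+16 s = 9.2200757e+16 / 60 = 1.5366793e+15 minute ≈ 1.537e+15 minute (4 s.f.). Final answer: 1.537e+15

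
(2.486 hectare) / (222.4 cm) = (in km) 11.18. Check: 1 hectare = 10000 m^2, so 2.486 hectare = 2.486 * 10000 = 24860 m^2. 1 cm = 0.01 m, so 222.4 cm = 222.4 * 0.01 = 2.224 m. Combine: 24860 m^2 / 2.224 m = 11178.058 m. 1 km = 1000 m, so 11178.058 m = 11178.058 / 1000 = 11.178058 km ≈ 11.18 km (4 s.f.).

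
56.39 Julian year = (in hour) 4.943e+05. Check: 1 Julian year = 31557600 s, so 56.39 Julian year = 56.39 * 31557600 = 1.7795331e+09 s. 1 hour = 3600 s, so 1.7795331e+09 s = 1.7795331e+09 / 3600 = 494314.74 hour ≈ 4.943e+05 hour (4 s.f.).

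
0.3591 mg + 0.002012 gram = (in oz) 8.364e-05. Check: 1 mg = 1e-06 kg, so 0.3591 mg = 0.3591 * 1e-06 = 3.591e-07 kg. 1 gram = 0.001 kg, so 0.002012 gram = 0.002012 * 0.001 = 2.012e-06 kg. Sum: 3.591e-07 + 2.012e-06 = 2.3711e-06 kg. 1 oz = 0.028349523 kg, so 2.3711e-06 kg = 2.3711e-06 / 0.028349523 = 8.3638091e-05 oz ≈ 8.364e-05 oz (4 s.f.).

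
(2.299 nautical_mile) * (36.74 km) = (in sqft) 1 nautical_mile = 1852 m, so 2.299 nautical_mile = 2.299 * 1852 = 4257.748 m. 1 km = 1000 m, so 36.74 km = 36.74 * 1000 = 36740 m. Combine: 4257.748 m * 36740 m = 1.5642966e+08 m^2. 1 sqft = 0.09290304 m^2, so 1.5642966e+08 m^2 = 1.5642966e+08 / 0.09290304 = 1.6837949e+09 sqft ≈ 1.684e+09 sqft (4 s.f.). Final answer: 1.684e+09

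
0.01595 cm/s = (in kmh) 1 cm/s = 0.01 m/s, so 0.01595 cm/s = 0.01595 * 0.01 = 0.0001595 m/s. 1 kmh = 0.27777778 m/s, so 0.0001595 m/s = 0.0001595 / 0.27777778 = 0.0005742 kmh. Final answer: 0.0005742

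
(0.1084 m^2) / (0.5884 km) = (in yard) 0.1084 m^2 is already in m^2. 1 km = 1000 m, so 0.5884 km = 0.5884 * 1000 = 588.4 m. Combine: 0.1084 m^2 / 588.4 m = 0.00018422842 m. 1 yard = 0.9144 m, so 0.00018422842 m = 0.00018422842 / 0.9144 = 0.00020147465 yard ≈ 0.0002015 yard (4 s.f.). Final answer: 0.0002015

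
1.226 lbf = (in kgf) 0.5561. Check: 1 lbf = 4.4482216 N, so 1.226 lbf = 1.226 * 4.4482216 = 5.4535197 N. 1 kgf = 9.80665 N, so 5.4535197 N = 5.4535197 / 9.80665 = 0.55610425 kgf ≈ 0.5561 kgf (4 s.f.).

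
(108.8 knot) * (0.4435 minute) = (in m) 1489. Check: 1 knot = 0.51444444 m/s, so 108.8 knot = 108.8 * 0.51444444 = 55.971556 m/s. 1 minute = 60 s, so 0.4435 minute = 0.4435 * 60 = 26.61 s. Combine: 55.971556 m/s * 26.61 s = 1489.4031 m. Result: 1489.4031 m ≈ 1489 m (4 s.f.).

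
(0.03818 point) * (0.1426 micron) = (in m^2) 1.921e-12. Check: 1 point = 0.00035277778 m, so 0.03818 point = 0.03818 * 0.00035277778 = 1.3469056e-05 m. 1 micron = 1e-06 m, so 0.1426 micron = 0.1426 * 1e-06 = 1.426e-07 m. Combine: 1.3469056e-05 m * 1.426e-07 m = 1.9206873e-12 m^2. Result: 1.9206873e-12 m^2 ≈ 1.921e-12 m^2 (4 s.f.).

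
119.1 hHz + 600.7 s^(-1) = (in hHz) 125.1. Check: 1 hHz = 100 Hz, so 119.1 hHz = 119.1 * 100 = 11910 Hz. 600.7 s^(-1) = 600.7 Hz. Sum: 11910 + 600.7 = 12510.7 Hz. 1 hHz = 100 Hz, so 12510.7 Hz = 12510.7 / 100 = 125.107 hHz ≈ 125.1 hHz (4 s.f.).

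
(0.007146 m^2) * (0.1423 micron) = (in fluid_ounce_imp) 0.007146 m^2 is already in m^2. 1 micron = 1e-06 m, so 0.1423 micron = 0.1423 * 1e-06 = 1.423e-07 m. Combine: 0.007146 m^2 * 1.423e-07 m = 1.0168758e-09 m^3. 1 fluid_ounce_imp = 2.8413063e-05 m^3, so 1.0168758e-09 m^3 = 1.0168758e-09 / 2.8413063e-05 = 3.5789025e-05 fluid_ounce_imp ≈ 3.579e-05 fluid_ounce_imp (4 s.f.). Final answer: 3.579e-05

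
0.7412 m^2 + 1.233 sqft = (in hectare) 0.7412 m^2 is already in m^2. 1 sqft = 0.09290304 m^2, so 1.233 sqft = 1.233 * 0.09290304 = 0.11454945 m^2. Sum: 0.7412 + 0.11454945 = 0.85574945 m^2. 1 hectare = 10000 m^2, so 0.85574945 m^2 = 0.85574945 / 10000 = 8.5574945e-05 hectare ≈ 8.557e-05 hectare (4 s.f.). Final answer: 8.557e-05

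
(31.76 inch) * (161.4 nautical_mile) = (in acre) 1 inch = 0.0254 m, so 31.76 inch = 31.76 * 0.0254 = 0.806704 m. 1 nautical_mile = 1852 m, so 161.4 nautical_mile = 161.4 * 1852 = 298912.8 m. Combine: 0.806704 m * 298912.8 m = 241134.15 m^2. 1 acre = 4046.8564 m^2, so 241134.15 m^2 = 241134.15 / 4046.8564 = 59.585546 acre ≈ 59.59 acre (4 s.f.). Final answer: 59.59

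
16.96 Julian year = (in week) 1 Julian year = 31557600 s, so 16.96 Julian year = 16.96 * 31557600 = 5.352169e+08 s. 1 week = 604800 s, so 5.352169e+08 s = 5.352169e+08 / 604800 = 884.94857 week ≈ 884.9 week (4 s.f.). Final answer: 884.9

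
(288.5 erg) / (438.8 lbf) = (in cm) 1.478e-06. Check: 1 erg = 1e-07 J, so 288.5 erg = 288.5 * 1e-07 = 2.885e-05 J. 1 lbf = 4.4482216 N, so 438.8 lbf = 438.8 * 4.4482216 = 1951.8796 N. Combine: 2.885e-05 J / 1951.8796 N = 1.4780624e-08 m. 1 cm = 0.01 m, so 1.4780624e-08 m = 1.4780624e-08 / 0.01 = 1.4780624e-06 cm ≈ 1.478e-06 cm (4 s.f.).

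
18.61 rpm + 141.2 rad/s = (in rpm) 1 rpm = 0.10471976 rad/s, so 18.61 rpm = 18.61 * 0.10471976 = 1.9488346 rad/s. 141.2 rad/s is already in rad/s. Sum: 1.9488346 + 141.2 = 143.14883 rad/s. 1 rpm = 0.10471976 rad/s, so 143.14883 rad/s = 143.14883 / 0.10471976 = 1366.9707 rpm ≈ 1367 rpm (4 s.f.). Final answer: 1367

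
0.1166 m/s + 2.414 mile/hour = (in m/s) 1.196. Check: 0.1166 m/s is already in m/s. 1 mile/hour = 0.44704 m/s, so 2.414 mile/hour = 2.414 * 0.44704 = 1.0791546 m/s. Sum: 0.1166 + 1.0791546 = 1.1957546 m/s. Result: 1.1957546 m/s ≈ 1.196 m/s (4 s.f.).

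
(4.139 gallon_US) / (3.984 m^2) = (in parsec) 1 gallon_US = 0.0037854118 m^3, so 4.139 gallon_US = 4.139 * 0.0037854118 = 0.015667819 m^3. 3.984 m^2 is already in m^2. Combine: 0.015667819 m^3 / 3.984 m^2 = 0.0039326856 m. 1 parsec = 3.0856776e+16 m, so 0.0039326856 m = 0.0039326856 / 3.0856776e+16 = 1.2744966e-19 parsec ≈ 1.274e-19 parsec (4 s.f.). Final answer: 1.274e-19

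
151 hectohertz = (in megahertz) 1 hectohertz = 100 Hz, so 151 hectohertz = 151 * 100 = 15100 Hz. 1 megahertz = 1000000 Hz, so 15100 Hz = 15100 / 1000000 = 0.0151 megahertz. Final answer: 0.0151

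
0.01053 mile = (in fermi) 1 mile = 1609.344 m, so 0.01053 mile = 0.01053 * 1609.344 = 16.946392 m. 1 fermi = 1e-15 m, so 16.946392 m = 16.946392 / 1e-15 = 1.6946392e+16 fermi ≈ 1.695e+16 fermi (4 s.f.). Final answer: 1.695e+16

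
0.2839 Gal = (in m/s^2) 1 Gal = 0.01 m/s^2, so 0.2839 Gal = 0.2839 * 0.01 = 0.002839 m/s^2. Result: 0.002839 m/s^2. Final answer: 0.002839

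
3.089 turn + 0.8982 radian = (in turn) 3.232. Check: 1 turn = 6.2831853 rad, so 3.089 turn = 3.089 * 6.2831853 = 19.408759 rad. 0.8982 radian = 0.8982 rad. Sum: 19.408759 + 0.8982 = 20.306959 rad. 1 turn = 6.2831853 rad, so 20.306959 rad = 20.306959 / 6.2831853 = 3.231953 turn ≈ 3.232 turn (4 s.f.).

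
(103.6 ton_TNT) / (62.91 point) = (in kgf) 1 ton_TNT = 4.184e+09 J, so 103.6 ton_TNT = 103.6 * 4.184e+09 = 4.334624e+11 J. 1 point = 0.00035277778 m, so 62.91 point = 62.91 * 0.00035277778 = 0.02219325 m. Combine: 4.334624e+11 J / 0.02219325 m = 1.9531272e+13 N. 1 kgf = 9.80665 N, so 1.9531272e+13 N = 1.9531272e+13 / 9.80665 = 1.9916355e+12 kgf ≈ 1.992e+12 kgf (4 s.f.). Final answer: 1.992e+12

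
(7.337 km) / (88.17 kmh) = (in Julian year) 1 km = 1000 m, so 7.337 km = 7.337 * 1000 = 7337 m. 1 kmh = 0.27777778 m/s, so 88.17 kmh = 88.17 * 0.27777778 = 24.491667 m/s. Combine: 7337 m / 24.491667 m/s = 299.57128 s. 1 Julian year = 31557600 s, so 299.57128 s = 299.57128 / 31557600 = 9.4928411e-06 Julian year ≈ 9.493e-06 Julian year (4 s.f.). Final answer: 9.493e-06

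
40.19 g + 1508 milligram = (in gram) 41.7. Check: 1 g = 0.001 kg, so 40.19 g = 40.19 * 0.001 = 0.04019 kg. 1 milligram = 1e-06 kg, so 1508 milligram = 1508 * 1e-06 = 0.001508 kg. Sum: 0.04019 + 0.001508 = 0.041698 kg. 1 gram = 0.001 kg, so 0.041698 kg = 0.041698 / 0.001 = 41.698 gram ≈ 41.7 gram (4 s.f.).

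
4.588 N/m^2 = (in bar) 4.588 N/m^2 = 4.588 Pa. 1 bar = 100000 Pa, so 4.588 Pa = 4.588 / 100000 = 4.588e-05 bar. Final answer: 4.588e-05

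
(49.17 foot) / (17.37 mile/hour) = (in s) 1.93. Check: 1 foot = 0.3048 m, so 49.17 foot = 49.17 * 0.3048 = 14.987016 m. 1 mile/hour = 0.44704 m/s, so 17.37 mile/hour = 17.37 * 0.44704 = 7.7650848 m/s. Combine: 14.987016 m / 7.7650848 m/s = 1.9300518 s. Result: 1.9300518 s ≈ 1.93 s (4 s.f.).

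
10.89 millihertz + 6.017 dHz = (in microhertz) 1 millihertz = 0.001 Hz, so 10.89 millihertz = 10.89 * 0.001 = 0.01089 Hz. 1 dHz = 0.1 Hz, so 6.017 dHz = 6.017 * 0.1 = 0.6017 Hz. Sum: 0.01089 + 0.6017 = 0.61259 Hz. 1 microhertz = 1e-06 Hz, so 0.61259 Hz = 0.61259 / 1e-06 = 612590 microhertz ≈ 6.126e+05 microhertz (4 s.f.). Final answer: 6.126e+05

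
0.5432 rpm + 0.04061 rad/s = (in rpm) 1 rpm = 0.10471976 rad/s, so 0.5432 rpm = 0.5432 * 0.10471976 = 0.056883771 rad/s. 0.04061 rad/s is already in rad/s. Sum: 0.056883771 + 0.04061 = 0.097493771 rad/s. 1 rpm = 0.10471976 rad/s, so 0.097493771 rad/s = 0.097493771 / 0.10471976 = 0.93099693 rpm ≈ 0.931 rpm (4 s.f.). Final answer: 0.931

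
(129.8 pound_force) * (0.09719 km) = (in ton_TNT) 1 pound_force = 4.4482216 N, so 129.8 pound_force = 129.8 * 4.4482216 = 577.37917 N. 1 km = 1000 m, so 0.09719 km = 0.09719 * 1000 = 97.19 m. Combine: 577.37917 N * 97.19 m = 56115.481 J. 1 ton_TNT = 4.184e+09 J, so 56115.481 J = 56115.481 / 4.184e+09 = 1.3411922e-05 ton_TNT ≈ 1.341e-05 ton_TNT (4 s.f.). Final answer: 1.341e-05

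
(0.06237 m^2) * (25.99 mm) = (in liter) 0.06237 m^2 is already in m^2. 1 mm = 0.001 m, so 25.99 mm = 25.99 * 0.001 = 0.02599 m. Combine: 0.06237 m^2 * 0.02599 m = 0.0016209963 m^3. 1 liter = 0.001 m^3, so 0.0016209963 m^3 = 0.0016209963 / 0.001 = 1.6209963 liter ≈ 1.621 liter (4 s.f.). Final answer: 1.621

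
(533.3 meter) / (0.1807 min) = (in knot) 95.61. Check: 533.3 meter = 533.3 m. 1 min = 60 s, so 0.1807 min = 0.1807 * 60 = 10.842 s. Combine: 533.3 m / 10.842 s = 49.188342 m/s. 1 knot = 0.51444444 m/s, so 49.188342 m/s = 49.188342 / 0.51444444 = 95.614487 knot ≈ 95.61 knot (4 s.f.).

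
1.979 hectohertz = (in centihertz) 1.979e+04. Check: 1 hectohertz = 100 Hz, so 1.979 hectohertz = 1.979 * 100 = 197.9 Hz. 1 centihertz = 0.01 Hz, so 197.9 Hz = 197.9 / 0.01 = 19790 centihertz ≈ 1.979e+04 centihertz (4 s.f.).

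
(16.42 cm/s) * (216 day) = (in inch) 1.206e+08. Check: 1 cm/s = 0.01 m/s, so 16.42 cm/s = 16.42 * 0.01 = 0.1642 m/s. 1 day = 86400 s, so 216 day = 216 * 86400 = 18662400 s. Combine: 0.1642 m/s * 18662400 s = 3064366.1 m. 1 inch = 0.0254 m, so 3064366.1 m = 3064366.1 / 0.0254 = 1.2064433e+08 inch ≈ 1.206e+08 inch (4 s.f.).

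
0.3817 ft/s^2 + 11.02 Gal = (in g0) 0.0231. Check: 1 ft/s^2 = 0.3048 m/s^2, so 0.3817 ft/s^2 = 0.3817 * 0.3048 = 0.11634216 m/s^2. 1 Gal = 0.01 m/s^2, so 11.02 Gal = 11.02 * 0.01 = 0.1102 m/s^2. Sum: 0.11634216 + 0.1102 = 0.22654216 m/s^2. 1 g0 = 9.80665 m/s^2, so 0.22654216 m/s^2 = 0.22654216 / 9.80665 = 0.023100871 g0 ≈ 0.0231 g0 (4 s.f.).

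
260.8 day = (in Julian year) 1 day = 86400 s, so 260.8 day = 260.8 * 86400 = 22533120 s. 1 Julian year = 31557600 s, so 22533120 s = 22533120 / 31557600 = 0.71403149 Julian year ≈ 0.714 Julian year (4 s.f.). Final answer: 0.714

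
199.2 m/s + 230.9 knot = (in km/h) 199.2 m/s is already in m/s. 1 knot = 0.51444444 m/s, so 230.9 knot = 230.9 * 0.51444444 = 118.78522 m/s. Sum: 199.2 + 118.78522 = 317.98522 m/s. 1 km/h = 0.27777778 m/s, so 317.98522 m/s = 317.98522 / 0.27777778 = 1144.7468 km/h ≈ 1145 km/h (4 s.f.). Final answer: 1145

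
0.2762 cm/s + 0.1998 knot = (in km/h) 1 cm/s = 0.01 m/s, so 0.2762 cm/s = 0.2762 * 0.01 = 0.002762 m/s. 1 knot = 0.51444444 m/s, so 0.1998 knot = 0.1998 * 0.51444444 = 0.102786 m/s. Sum: 0.002762 + 0.102786 = 0.105548 m/s. 1 km/h = 0.27777778 m/s, so 0.105548 m/s = 0.105548 / 0.27777778 = 0.3799728 km/h ≈ 0.38 km/h (4 s.f.). Final answer: 0.38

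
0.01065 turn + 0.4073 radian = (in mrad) 474.2. Check: 1 turn = 6.2831853 rad, so 0.01065 turn = 0.01065 * 6.2831853 = 0.066915924 rad. 0.4073 radian = 0.4073 rad. Sum: 0.066915924 + 0.4073 = 0.47421592 rad. 1 mrad = 0.001 rad, so 0.47421592 rad = 0.47421592 / 0.001 = 474.21592 mrad ≈ 474.2 mrad (4 s.f.).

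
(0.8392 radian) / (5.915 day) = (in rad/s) 1.642e-06. Check: 0.8392 radian = 0.8392 rad. 1 day = 86400 s, so 5.915 day = 5.915 * 86400 = 511056 s. Combine: 0.8392 rad / 511056 s = 1.6420901e-06 rad/s. Result: 1.6420901e-06 rad/s ≈ 1.642e-06 rad/s (4 s.f.).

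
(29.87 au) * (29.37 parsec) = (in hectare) 4.05e+26. Check: 1 au = 1.4959787e+11 m, so 29.87 au = 29.87 * 1.4959787e+11 = 4.4684884e+12 m. 1 parsec = 3.0856776e+16 m, so 29.37 parsec = 29.37 * 3.0856776e+16 = 9.0626351e+17 m. Combine: 4.4684884e+12 m * 9.0626351e+17 m = 4.049628e+30 m^2. 1 hectare = 10000 m^2, so 4.049628e+30 m^2 = 4.049628e+30 / 10000 = 4.049628e+26 hectare ≈ 4.05e+26 hectare (4 s.f.).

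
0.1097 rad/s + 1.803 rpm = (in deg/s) 0.1097 rad/s is already in rad/s. 1 rpm = 0.10471976 rad/s, so 1.803 rpm = 1.803 * 0.10471976 = 0.18880972 rad/s. Sum: 0.1097 + 0.18880972 = 0.29850972 rad/s. 1 deg/s = 0.017453293 rad/s, so 0.29850972 rad/s = 0.29850972 / 0.017453293 = 17.103347 deg/s ≈ 17.1 deg/s (4 s.f.). Final answer: 17.1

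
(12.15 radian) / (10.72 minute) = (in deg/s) 12.15 radian = 12.15 rad. 1 minute = 60 s, so 10.72 minute = 10.72 * 60 = 643.2 s. Combine: 12.15 rad / 643.2 s = 0.018889925 rad/s. 1 deg/s = 0.017453293 rad/s, so 0.018889925 rad/s = 0.018889925 / 0.017453293 = 1.082313 deg/s ≈ 1.082 deg/s (4 s.f.). Final answer: 1.082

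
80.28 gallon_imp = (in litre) 1 gallon_imp = 0.00454609 m^3, so 80.28 gallon_imp = 80.28 * 0.00454609 = 0.36496011 m^3. 1 litre = 0.001 m^3, so 0.36496011 m^3 = 0.36496011 / 0.001 = 364.96011 litre ≈ 365 litre (4 s.f.). Final answer: 365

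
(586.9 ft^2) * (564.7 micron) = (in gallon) 1 ft^2 = 0.09290304 m^2, so 586.9 ft^2 = 586.9 * 0.09290304 = 54.524794 m^2. 1 micron = 1e-06 m, so 564.7 micron = 564.7 * 1e-06 = 0.0005647 m. Combine: 54.524794 m^2 * 0.0005647 m = 0.030790151 m^3. 1 gallon = 0.0037854118 m^3, so 0.030790151 m^3 = 0.030790151 / 0.0037854118 = 8.1338975 gallon ≈ 8.134 gallon (4 s.f.). Final answer: 8.134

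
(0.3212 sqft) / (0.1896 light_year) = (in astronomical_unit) 1 sqft = 0.09290304 m^2, so 0.3212 sqft = 0.3212 * 0.09290304 = 0.029840456 m^2. 1 light_year = 9.4607305e+15 m, so 0.1896 light_year = 0.1896 * 9.4607305e+15 = 1.7937545e+15 m. Combine: 0.029840456 m^2 / 1.7937545e+15 m = 1.6635753e-17 m. 1 astronomical_unit = 1.4959787e+11 m, so 1.6635753e-17 m = 1.6635753e-17 / 1.4959787e+11 = 1.1120314e-28 astronomical_unit ≈ 1.112e-28 astronomical_unit (4 s.f.). Final answer: 1.112e-28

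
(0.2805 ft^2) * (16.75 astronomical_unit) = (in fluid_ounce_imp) 2.298e+15. Check: 1 ft^2 = 0.09290304 m^2, so 0.2805 ft^2 = 0.2805 * 0.09290304 = 0.026059303 m^2. 1 astronomical_unit = 1.4959787e+11 m, so 16.75 astronomical_unit = 16.75 * 1.4959787e+11 = 2.5057643e+12 m. Combine: 0.026059303 m^2 * 2.5057643e+12 m = 6.5298471e+10 m^3. 1 fluid_ounce_imp = 2.8413063e-05 m^3, so 6.5298471e+10 m^3 = 6.5298471e+10 / 2.8413063e-05 = 2.2981849e+15 fluid_ounce_imp ≈ 2.298e+15 fluid_ounce_imp (4 s.f.).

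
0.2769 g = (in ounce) 1 g = 0.001 kg, so 0.2769 g = 0.2769 * 0.001 = 0.0002769 kg. 1 ounce = 0.028349523 kg, so 0.0002769 kg = 0.0002769 / 0.028349523 = 0.0097673601 ounce ≈ 0.009767 ounce (4 s.f.). Final answer: 0.009767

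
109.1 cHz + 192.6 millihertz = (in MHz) 1.284e-06. Check: 1 cHz = 0.01 Hz, so 109.1 cHz = 109.1 * 0.01 = 1.091 Hz. 1 millihertz = 0.001 Hz, so 192.6 millihertz = 192.6 * 0.001 = 0.1926 Hz. Sum: 1.091 + 0.1926 = 1.2836 Hz. 1 MHz = 1000000 Hz, so 1.2836 Hz = 1.2836 / 1000000 = 1.2836e-06 MHz ≈ 1.284e-06 MHz (4 s.f.).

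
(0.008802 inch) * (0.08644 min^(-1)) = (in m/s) 3.221e-07. Check: 1 inch = 0.0254 m, so 0.008802 inch = 0.008802 * 0.0254 = 0.0002235708 m. 1 min^(-1) = 0.016666667 Hz, so 0.08644 min^(-1) = 0.08644 * 0.016666667 = 0.0014406667 Hz. Combine: 0.0002235708 m * 0.0014406667 Hz = 3.22091e-07 m/s. Result: 3.22091e-07 m/s ≈ 3.221e-07 m/s (4 s.f.).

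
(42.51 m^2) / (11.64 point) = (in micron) 42.51 m^2 is already in m^2. 1 point = 0.00035277778 m, so 11.64 point = 11.64 * 0.00035277778 = 0.0041063333 m. Combine: 42.51 m^2 / 0.0041063333 m = 10352.301 m. 1 micron = 1e-06 m, so 10352.301 m = 10352.301 / 1e-06 = 1.0352301e+10 micron ≈ 1.035e+10 micron (4 s.f.). Final answer: 1.035e+10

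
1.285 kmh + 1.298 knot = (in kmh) 1 kmh = 0.27777778 m/s, so 1.285 kmh = 1.285 * 0.27777778 = 0.35694444 m/s. 1 knot = 0.51444444 m/s, so 1.298 knot = 1.298 * 0.51444444 = 0.66774889 m/s. Sum: 0.35694444 + 0.66774889 = 1.0246933 m/s. 1 kmh = 0.27777778 m/s, so 1.0246933 m/s = 1.0246933 / 0.27777778 = 3.688896 kmh ≈ 3.689 kmh (4 s.f.). Final answer: 3.689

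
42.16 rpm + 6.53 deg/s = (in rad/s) 4.529. Check: 1 rpm = 0.10471976 rad/s, so 42.16 rpm = 42.16 * 0.10471976 = 4.4149849 rad/s. 1 deg/s = 0.017453293 rad/s, so 6.53 deg/s = 6.53 * 0.017453293 = 0.11397 rad/s. Sum: 4.4149849 + 0.11397 = 4.5289549 rad/s. Result: 4.5289549 rad/s ≈ 4.529 rad/s (4 s.f.).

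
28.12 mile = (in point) 1 mile = 1609.344 m, so 28.12 mile = 28.12 * 1609.344 = 45254.753 m. 1 point = 0.00035277778 m, so 45254.753 m = 45254.753 / 0.00035277778 = 1.2828119e+08 point ≈ 1.283e+08 point (4 s.f.). Final answer: 1.283e+08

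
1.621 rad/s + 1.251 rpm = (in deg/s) 100.4. Check: 1.621 rad/s is already in rad/s. 1 rpm = 0.10471976 rad/s, so 1.251 rpm = 1.251 * 0.10471976 = 0.13100441 rad/s. Sum: 1.621 + 0.13100441 = 1.7520044 rad/s. 1 deg/s = 0.017453293 rad/s, so 1.7520044 rad/s = 1.7520044 / 0.017453293 = 100.38246 deg/s ≈ 100.4 deg/s (4 s.f.).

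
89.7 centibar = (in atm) 1 centibar = 1000 Pa, so 89.7 centibar = 89.7 * 1000 = 89700 Pa. 1 atm = 101325 Pa, so 89700 Pa = 89700 / 101325 = 0.88527017 atm ≈ 0.8853 atm (4 s.f.). Final answer: 0.8853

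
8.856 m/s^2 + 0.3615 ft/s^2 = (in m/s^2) 8.966. Check: 8.856 m/s^2 is already in m/s^2. 1 ft/s^2 = 0.3048 m/s^2, so 0.3615 ft/s^2 = 0.3615 * 0.3048 = 0.1101852 m/s^2. Sum: 8.856 + 0.1101852 = 8.9661852 m/s^2. Result: 8.9661852 m/s^2 ≈ 8.966 m/s^2 (4 s.f.).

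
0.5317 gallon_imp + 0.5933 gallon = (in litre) 4.663. Check: 1 gallon_imp = 0.00454609 m^3, so 0.5317 gallon_imp = 0.5317 * 0.00454609 = 0.0024171561 m^3. 1 gallon = 0.0037854118 m^3, so 0.5933 gallon = 0.5933 * 0.0037854118 = 0.0022458848 m^3. Sum: 0.0024171561 + 0.0022458848 = 0.0046630409 m^3. 1 litre = 0.001 m^3, so 0.0046630409 m^3 = 0.0046630409 / 0.001 = 4.6630409 litre ≈ 4.663 litre (4 s.f.).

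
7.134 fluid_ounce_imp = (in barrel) 0.001275. Check: 1 fluid_ounce_imp = 2.8413063e-05 m^3, so 7.134 fluid_ounce_imp = 7.134 * 2.8413063e-05 = 0.00020269879 m^3. 1 barrel = 0.15898729 m^3, so 0.00020269879 m^3 = 0.00020269879 / 0.15898729 = 0.001274937 barrel ≈ 0.001275 barrel (4 s.f.).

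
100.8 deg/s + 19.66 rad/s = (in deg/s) 1227. Check: 1 deg/s = 0.017453293 rad/s, so 100.8 deg/s = 100.8 * 0.017453293 = 1.7592919 rad/s. 19.66 rad/s is already in rad/s. Sum: 1.7592919 + 19.66 = 21.419292 rad/s. 1 deg/s = 0.017453293 rad/s, so 21.419292 rad/s = 21.419292 / 0.017453293 = 1227.235 deg/s ≈ 1227 deg/s (4 s.f.).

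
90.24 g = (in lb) 0.1989. Check: 1 g = 0.001 kg, so 90.24 g = 90.24 * 0.001 = 0.09024 kg. 1 lb = 0.45359237 kg, so 0.09024 kg = 0.09024 / 0.45359237 = 0.19894515 lb ≈ 0.1989 lb (4 s.f.).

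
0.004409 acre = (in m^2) 17.84. Check: 1 acre = 4046.8564 m^2, so 0.004409 acre = 0.004409 * 4046.8564 = 17.84259 m^2. Result: 17.84259 m^2 ≈ 17.84 m^2 (4 s.f.).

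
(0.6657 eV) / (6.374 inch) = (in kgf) 6.718e-20. Check: 1 eV = 1.6021766e-19 J, so 0.6657 eV = 0.6657 * 1.6021766e-19 = 1.066569e-19 J. 1 inch = 0.0254 m, so 6.374 inch = 6.374 * 0.0254 = 0.1618996 m. Combine: 1.066569e-19 J / 0.1618996 m = 6.587842e-19 N. 1 kgf = 9.80665 N, so 6.587842e-19 N = 6.587842e-19 / 9.80665 = 6.7177293e-20 kgf ≈ 6.718e-20 kgf (4 s.f.).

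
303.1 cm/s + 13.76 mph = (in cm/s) 918.2. Check: 1 cm/s = 0.01 m/s, so 303.1 cm/s = 303.1 * 0.01 = 3.031 m/s. 1 mph = 0.44704 m/s, so 13.76 mph = 13.76 * 0.44704 = 6.1512704 m/s. Sum: 3.031 + 6.1512704 = 9.1822704 m/s. 1 cm/s = 0.01 m/s, so 9.1822704 m/s = 9.1822704 / 0.01 = 918.22704 cm/s ≈ 918.2 cm/s (4 s.f.).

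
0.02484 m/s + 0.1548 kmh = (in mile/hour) 0.1518. Check: 0.02484 m/s is already in m/s. 1 kmh = 0.27777778 m/s, so 0.1548 kmh = 0.1548 * 0.27777778 = 0.043 m/s. Sum: 0.02484 + 0.043 = 0.06784 m/s. 1 mile/hour = 0.44704 m/s, so 0.06784 m/s = 0.06784 / 0.44704 = 0.15175376 mile/hour ≈ 0.1518 mile/hour (4 s.f.).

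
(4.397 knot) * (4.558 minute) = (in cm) 1 knot = 0.51444444 m/s, so 4.397 knot = 4.397 * 0.51444444 = 2.2620122 m/s. 1 minute = 60 s, so 4.558 minute = 4.558 * 60 = 273.48 s. Combine: 2.2620122 m/s * 273.48 s = 618.6151 m. 1 cm = 0.01 m, so 618.6151 m = 618.6151 / 0.01 = 61861.51 cm ≈ 6.186e+04 cm (4 s.f.). Final answer: 6.186e+04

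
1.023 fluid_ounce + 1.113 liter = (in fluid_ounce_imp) 1 fluid_ounce = 2.957353e-05 m^3, so 1.023 fluid_ounce = 1.023 * 2.957353e-05 = 3.0253721e-05 m^3. 1 liter = 0.001 m^3, so 1.113 liter = 1.113 * 0.001 = 0.001113 m^3. Sum: 3.0253721e-05 + 0.001113 = 0.0011432537 m^3. 1 fluid_ounce_imp = 2.8413063e-05 m^3, so 0.0011432537 m^3 = 0.0011432537 / 2.8413063e-05 = 40.236906 fluid_ounce_imp ≈ 40.24 fluid_ounce_imp (4 s.f.). Final answer: 40.24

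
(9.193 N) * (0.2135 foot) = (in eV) 9.193 N is already in N. 1 foot = 0.3048 m, so 0.2135 foot = 0.2135 * 0.3048 = 0.0650748 m. Combine: 9.193 N * 0.0650748 m = 0.59823264 J. 1 eV = 1.6021766e-19 J, so 0.59823264 J = 0.59823264 / 1.6021766e-19 = 3.7338744e+18 eV ≈ 3.734e+18 eV (4 s.f.). Final answer: 3.734e+18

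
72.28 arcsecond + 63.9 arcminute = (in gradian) 1 arcsecond = 4.8481368e-06 rad, so 72.28 arcsecond = 72.28 * 4.8481368e-06 = 0.00035042333 rad. 1 arcminute = 0.00029088821 rad, so 63.9 arcminute = 63.9 * 0.00029088821 = 0.018587757 rad. Sum: 0.00035042333 + 0.018587757 = 0.01893818 rad. 1 gradian = 0.015707963 rad, so 0.01893818 rad = 0.01893818 / 0.015707963 = 1.205642 gradian ≈ 1.206 gradian (4 s.f.). Final answer: 1.206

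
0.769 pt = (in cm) 0.02713. Check: 1 pt = 0.00035277778 m, so 0.769 pt = 0.769 * 0.00035277778 = 0.00027128611 m. 1 cm = 0.01 m, so 0.00027128611 m = 0.00027128611 / 0.01 = 0.027128611 cm ≈ 0.02713 cm (4 s.f.).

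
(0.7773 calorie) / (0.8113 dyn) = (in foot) 1.315e+06. Check: 1 calorie = 4.184 J, so 0.7773 calorie = 0.7773 * 4.184 = 3.2522232 J. 1 dyn = 1e-05 N, so 0.8113 dyn = 0.8113 * 1e-05 = 8.113e-06 N. Combine: 3.2522232 J / 8.113e-06 N = 400865.67 m. 1 foot = 0.3048 m, so 400865.67 m = 400865.67 / 0.3048 = 1315176.1 foot ≈ 1.315e+06 foot (4 s.f.).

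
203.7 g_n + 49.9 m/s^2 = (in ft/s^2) 1 g_n = 9.80665 m/s^2, so 203.7 g_n = 203.7 * 9.80665 = 1997.6146 m/s^2. 49.9 m/s^2 is already in m/s^2. Sum: 1997.6146 + 49.9 = 2047.5146 m/s^2. 1 ft/s^2 = 0.3048 m/s^2, so 2047.5146 m/s^2 = 2047.5146 / 0.3048 = 6717.5676 ft/s^2 ≈ 6718 ft/s^2 (4 s.f.). Final answer: 6718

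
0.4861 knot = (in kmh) 1 knot = 0.51444444 m/s, so 0.4861 knot = 0.4861 * 0.51444444 = 0.25007144 m/s. 1 kmh = 0.27777778 m/s, so 0.25007144 m/s = 0.25007144 / 0.27777778 = 0.9002572 kmh ≈ 0.9003 kmh (4 s.f.). Final answer: 0.9003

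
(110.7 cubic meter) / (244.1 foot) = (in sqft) 110.7 cubic meter = 110.7 m^3. 1 foot = 0.3048 m, so 244.1 foot = 244.1 * 0.3048 = 74.40168 m. Combine: 110.7 m^3 / 74.40168 m = 1.4878696 m^2. 1 sqft = 0.09290304 m^2, so 1.4878696 m^2 = 1.4878696 / 0.09290304 = 16.015295 sqft ≈ 16.02 sqft (4 s.f.). Final answer: 16.02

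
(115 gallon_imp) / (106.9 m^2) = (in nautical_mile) 1 gallon_imp = 0.00454609 m^3, so 115 gallon_imp = 115 * 0.00454609 = 0.52280035 m^3. 106.9 m^2 is already in m^2. Combine: 0.52280035 m^3 / 106.9 m^2 = 0.0048905552 m. 1 nautical_mile = 1852 m, so 0.0048905552 m = 0.0048905552 / 1852 = 2.6406885e-06 nautical_mile ≈ 2.641e-06 nautical_mile (4 s.f.). Final answer: 2.641e-06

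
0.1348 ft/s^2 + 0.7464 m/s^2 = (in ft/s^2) 2.584. Check: 1 ft/s^2 = 0.3048 m/s^2, so 0.1348 ft/s^2 = 0.1348 * 0.3048 = 0.04108704 m/s^2. 0.7464 m/s^2 is already in m/s^2. Sum: 0.04108704 + 0.7464 = 0.78748704 m/s^2. 1 ft/s^2 = 0.3048 m/s^2, so 0.78748704 m/s^2 = 0.78748704 / 0.3048 = 2.5836189 ft/s^2 ≈ 2.584 ft/s^2 (4 s.f.).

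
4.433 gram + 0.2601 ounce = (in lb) 1 gram = 0.001 kg, so 4.433 gram = 4.433 * 0.001 = 0.004433 kg. 1 ounce = 0.028349523 kg, so 0.2601 ounce = 0.2601 * 0.028349523 = 0.007373711 kg. Sum: 0.004433 + 0.007373711 = 0.011806711 kg. 1 lb = 0.45359237 kg, so 0.011806711 kg = 0.011806711 / 0.45359237 = 0.026029342 lb ≈ 0.02603 lb (4 s.f.). Final answer: 0.02603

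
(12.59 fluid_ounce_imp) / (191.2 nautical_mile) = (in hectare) 1.01e-13. Check: 1 fluid_ounce_imp = 2.8413063e-05 m^3, so 12.59 fluid_ounce_imp = 12.59 * 2.8413063e-05 = 0.00035772046 m^3. 1 nautical_mile = 1852 m, so 191.2 nautical_mile = 191.2 * 1852 = 354102.4 m. Combine: 0.00035772046 m^3 / 354102.4 m = 1.0102175e-09 m^2. 1 hectare = 10000 m^2, so 1.0102175e-09 m^2 = 1.0102175e-09 / 10000 = 1.0102175e-13 hectare ≈ 1.01e-13 hectare (4 s.f.).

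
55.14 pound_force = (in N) 245.3. Check: 1 pound_force = 4.4482216 N, so 55.14 pound_force = 55.14 * 4.4482216 = 245.27494 N. Result: 245.27494 N ≈ 245.3 N (4 s.f.).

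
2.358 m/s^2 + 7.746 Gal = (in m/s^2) 2.435. Check: 2.358 m/s^2 is already in m/s^2. 1 Gal = 0.01 m/s^2, so 7.746 Gal = 7.746 * 0.01 = 0.07746 m/s^2. Sum: 2.358 + 0.07746 = 2.43546 m/s^2. Result: 2.43546 m/s^2 ≈ 2.435 m/s^2 (4 s.f.).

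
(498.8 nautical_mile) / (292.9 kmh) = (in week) 1 nautical_mile = 1852 m, so 498.8 nautical_mile = 498.8 * 1852 = 923777.6 m. 1 kmh = 0.27777778 m/s, so 292.9 kmh = 292.9 * 0.27777778 = 81.361111 m/s. Combine: 923777.6 m / 81.361111 m/s = 11354.044 s. 1 week = 604800 s, so 11354.044 s = 11354.044 / 604800 = 0.01877322 week ≈ 0.01877 week (4 s.f.). Final answer: 0.01877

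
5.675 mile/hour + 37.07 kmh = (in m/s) 1 mile/hour = 0.44704 m/s, so 5.675 mile/hour = 5.675 * 0.44704 = 2.536952 m/s. 1 kmh = 0.27777778 m/s, so 37.07 kmh = 37.07 * 0.27777778 = 10.297222 m/s. Sum: 2.536952 + 10.297222 = 12.834174 m/s. Result: 12.834174 m/s ≈ 12.83 m/s (4 s.f.). Final answer: 12.83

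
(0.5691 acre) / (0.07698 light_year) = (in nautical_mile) 1 acre = 4046.8564 m^2, so 0.5691 acre = 0.5691 * 4046.8564 = 2303.066 m^2. 1 light_year = 9.4607305e+15 m, so 0.07698 light_year = 0.07698 * 9.4607305e+15 = 7.2828703e+14 m. Combine: 2303.066 m^2 / 7.2828703e+14 m = 3.1623054e-12 m. 1 nautical_mile = 1852 m, so 3.1623054e-12 m = 3.1623054e-12 / 1852 = 1.7075083e-15 nautical_mile ≈ 1.708e-15 nautical_mile (4 s.f.). Final answer: 1.708e-15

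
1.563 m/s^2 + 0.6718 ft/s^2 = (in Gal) 176.8. Check: 1.563 m/s^2 is already in m/s^2. 1 ft/s^2 = 0.3048 m/s^2, so 0.6718 ft/s^2 = 0.6718 * 0.3048 = 0.20476464 m/s^2. Sum: 1.563 + 0.20476464 = 1.7677646 m/s^2. 1 Gal = 0.01 m/s^2, so 1.7677646 m/s^2 = 1.7677646 / 0.01 = 176.77646 Gal ≈ 176.8 Gal (4 s.f.).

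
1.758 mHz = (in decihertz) 0.01758. Check: 1 mHz = 0.001 Hz, so 1.758 mHz = 1.758 * 0.001 = 0.001758 Hz. 1 decihertz = 0.1 Hz, so 0.001758 Hz = 0.001758 / 0.1 = 0.01758 decihertz.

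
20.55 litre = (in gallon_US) 1 litre = 0.001 m^3, so 20.55 litre = 20.55 * 0.001 = 0.02055 m^3. 1 gallon_US = 0.0037854118 m^3, so 0.02055 m^3 = 0.02055 / 0.0037854118 = 5.4287357 gallon_US ≈ 5.429 gallon_US (4 s.f.). Final answer: 5.429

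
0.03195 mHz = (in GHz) 3.195e-14. Check: 1 mHz = 0.001 Hz, so 0.03195 mHz = 0.03195 * 0.001 = 3.195e-05 Hz. 1 GHz = 1e+09 Hz, so 3.195e-05 Hz = 3.195e-05 / 1e+09 = 3.195e-14 GHz.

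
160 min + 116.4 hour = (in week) 0.7087. Check: 1 min = 60 s, so 160 min = 160 * 60 = 9600 s. 1 hour = 3600 s, so 116.4 hour = 116.4 * 3600 = 419040 s. Sum: 9600 + 419040 = 428640 s. 1 week = 604800 s, so 428640 s = 428640 / 604800 = 0.70873016 week ≈ 0.7087 week (4 s.f.).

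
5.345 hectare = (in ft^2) 1 hectare = 10000 m^2, so 5.345 hectare = 5.345 * 10000 = 53450 m^2. 1 ft^2 = 0.09290304 m^2, so 53450 m^2 = 53450 / 0.09290304 = 575331.01 ft^2 ≈ 5.753e+05 ft^2 (4 s.f.). Final answer: 5.753e+05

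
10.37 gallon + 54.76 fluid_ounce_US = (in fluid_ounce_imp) 1 gallon = 0.0037854118 m^3, so 10.37 gallon = 10.37 * 0.0037854118 = 0.03925472 m^3. 1 fluid_ounce_US = 2.957353e-05 m^3, so 54.76 fluid_ounce_US = 54.76 * 2.957353e-05 = 0.0016194465 m^3. Sum: 0.03925472 + 0.0016194465 = 0.040874167 m^3. 1 fluid_ounce_imp = 2.8413063e-05 m^3, so 0.040874167 m^3 = 0.040874167 / 2.8413063e-05 = 1438.5696 fluid_ounce_imp ≈ 1439 fluid_ounce_imp (4 s.f.). Final answer: 1439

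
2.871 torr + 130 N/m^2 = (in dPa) 1 torr = 133.32237 Pa, so 2.871 torr = 2.871 * 133.32237 = 382.76852 Pa. 130 N/m^2 = 130 Pa. Sum: 382.76852 + 130 = 512.76852 Pa. 1 dPa = 0.1 Pa, so 512.76852 Pa = 512.76852 / 0.1 = 5127.6852 dPa ≈ 5128 dPa (4 s.f.). Final answer: 5128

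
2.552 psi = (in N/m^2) 1.76e+04. Check: 1 psi = 6894.7573 Pa, so 2.552 psi = 2.552 * 6894.7573 = 17595.421 Pa. 17595.421 Pa = 17595.421 N/m^2 ≈ 1.76e+04 N/m^2 (4 s.f.).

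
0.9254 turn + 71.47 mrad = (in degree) 337.2. Check: 1 turn = 6.2831853 rad, so 0.9254 turn = 0.9254 * 6.2831853 = 5.8144597 rad. 1 mrad = 0.001 rad, so 71.47 mrad = 71.47 * 0.001 = 0.07147 rad. Sum: 5.8144597 + 0.07147 = 5.8859297 rad. 1 degree = 0.017453293 rad, so 5.8859297 rad = 5.8859297 / 0.017453293 = 337.23893 degree ≈ 337.2 degree (4 s.f.).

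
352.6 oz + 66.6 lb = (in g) 4.021e+04. Check: 1 oz = 0.028349523 kg, so 352.6 oz = 352.6 * 0.028349523 = 9.9960419 kg. 1 lb = 0.45359237 kg, so 66.6 lb = 66.6 * 0.45359237 = 30.209252 kg. Sum: 9.9960419 + 30.209252 = 40.205294 kg. 1 g = 0.001 kg, so 40.205294 kg = 40.205294 / 0.001 = 40205.294 g ≈ 4.021e+04 g (4 s.f.).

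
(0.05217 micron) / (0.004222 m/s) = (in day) 1 micron = 1e-06 m, so 0.05217 micron = 0.05217 * 1e-06 = 5.217e-08 m. 0.004222 m/s is already in m/s. Combine: 5.217e-08 m / 0.004222 m/s = 1.2356703e-05 s. 1 day = 86400 s, so 1.2356703e-05 s = 1.2356703e-05 / 86400 = 1.430174e-10 day ≈ 1.43e-10 day (4 s.f.). Final answer: 1.43e-10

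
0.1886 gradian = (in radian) 0.002963. Check: 1 gradian = 0.015707963 rad, so 0.1886 gradian = 0.1886 * 0.015707963 = 0.0029625219 rad. 0.0029625219 rad = 0.0029625219 radian ≈ 0.002963 radian (4 s.f.).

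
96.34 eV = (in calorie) 3.689e-18. Check: 1 eV = 1.6021766e-19 J, so 96.34 eV = 96.34 * 1.6021766e-19 = 1.543537e-17 J. 1 calorie = 4.184 J, so 1.543537e-17 J = 1.543537e-17 / 4.184 = 3.6891419e-18 calorie ≈ 3.689e-18 calorie (4 s.f.).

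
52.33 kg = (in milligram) 1 milligram = 1e-06 kg, so 52.33 kg = 52.33 / 1e-06 = 52330000 milligram ≈ 5.233e+07 milligram (4 s.f.). Final answer: 5.233e+07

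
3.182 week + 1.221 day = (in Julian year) 0.06433. Check: 1 week = 604800 s, so 3.182 week = 3.182 * 604800 = 1924473.6 s. 1 day = 86400 s, so 1.221 day = 1.221 * 86400 = 105494.4 s. Sum: 1924473.6 + 105494.4 = 2029968 s. 1 Julian year = 31557600 s, so 2029968 s = 2029968 / 31557600 = 0.064325804 Julian year ≈ 0.06433 Julian year (4 s.f.).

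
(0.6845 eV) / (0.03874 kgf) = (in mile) 1.794e-22. Check: 1 eV = 1.6021766e-19 J, so 0.6845 eV = 0.6845 * 1.6021766e-19 = 1.0966899e-19 J. 1 kgf = 9.80665 N, so 0.03874 kgf = 0.03874 * 9.80665 = 0.37990962 N. Combine: 1.0966899e-19 J / 0.37990962 N = 2.8867126e-19 m. 1 mile = 1609.344 m, so 2.8867126e-19 m = 2.8867126e-19 / 1609.344 = 1.7937201e-22 mile ≈ 1.794e-22 mile (4 s.f.).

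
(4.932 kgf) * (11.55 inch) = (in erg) 1.419e+08. Check: 1 kgf = 9.80665 N, so 4.932 kgf = 4.932 * 9.80665 = 48.366398 N. 1 inch = 0.0254 m, so 11.55 inch = 11.55 * 0.0254 = 0.29337 m. Combine: 48.366398 N * 0.29337 m = 14.18925 J. 1 erg = 1e-07 J, so 14.18925 J = 14.18925 / 1e-07 = 1.418925e+08 erg ≈ 1.419e+08 erg (4 s.f.).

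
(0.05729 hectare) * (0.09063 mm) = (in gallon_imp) 11.42. Check: 1 hectare = 10000 m^2, so 0.05729 hectare = 0.05729 * 10000 = 572.9 m^2. 1 mm = 0.001 m, so 0.09063 mm = 0.09063 * 0.001 = 9.063e-05 m. Combine: 572.9 m^2 * 9.063e-05 m = 0.051921927 m^3. 1 gallon_imp = 0.00454609 m^3, so 0.051921927 m^3 = 0.051921927 / 0.00454609 = 11.421227 gallon_imp ≈ 11.42 gallon_imp (4 s.f.).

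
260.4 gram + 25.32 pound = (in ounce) 1 gram = 0.001 kg, so 260.4 gram = 260.4 * 0.001 = 0.2604 kg. 1 pound = 0.45359237 kg, so 25.32 pound = 25.32 * 0.45359237 = 11.484959 kg. Sum: 0.2604 + 11.484959 = 11.745359 kg. 1 ounce = 0.028349523 kg, so 11.745359 kg = 11.745359 / 0.028349523 = 414.30534 ounce ≈ 414.3 ounce (4 s.f.). Final answer: 414.3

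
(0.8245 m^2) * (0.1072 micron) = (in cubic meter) 8.839e-08. Check: 0.8245 m^2 is already in m^2. 1 micron = 1e-06 m, so 0.1072 micron = 0.1072 * 1e-06 = 1.072e-07 m. Combine: 0.8245 m^2 * 1.072e-07 m = 8.83864e-08 m^3. 8.83864e-08 m^3 = 8.83864e-08 cubic meter ≈ 8.839e-08 cubic meter (4 s.f.).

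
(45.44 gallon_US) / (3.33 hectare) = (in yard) 1 gallon_US = 0.0037854118 m^3, so 45.44 gallon_US = 45.44 * 0.0037854118 = 0.17200911 m^3. 1 hectare = 10000 m^2, so 3.33 hectare = 3.33 * 10000 = 33300 m^2. Combine: 0.17200911 m^3 / 33300 m^2 = 5.1654388e-06 m. 1 yard = 0.9144 m, so 5.1654388e-06 m = 5.1654388e-06 / 0.9144 = 5.6489925e-06 yard ≈ 5.649e-06 yard (4 s.f.). Final answer: 5.649e-06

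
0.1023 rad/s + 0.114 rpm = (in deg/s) 6.545. Check: 0.1023 rad/s is already in rad/s. 1 rpm = 0.10471976 rad/s, so 0.114 rpm = 0.114 * 0.10471976 = 0.011938052 rad/s. Sum: 0.1023 + 0.011938052 = 0.11423805 rad/s. 1 deg/s = 0.017453293 rad/s, so 0.11423805 rad/s = 0.11423805 / 0.017453293 = 6.5453582 deg/s ≈ 6.545 deg/s (4 s.f.).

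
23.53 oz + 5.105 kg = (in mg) 1 oz = 0.028349523 kg, so 23.53 oz = 23.53 * 0.028349523 = 0.66706428 kg. 5.105 kg is already in kg. Sum: 0.66706428 + 5.105 = 5.7720643 kg. 1 mg = 1e-06 kg, so 5.7720643 kg = 5.7720643 / 1e-06 = 5772064.3 mg ≈ 5.772e+06 mg (4 s.f.). Final answer: 5.772e+06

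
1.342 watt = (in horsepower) 0.0018. Check: 1.342 watt = 1.342 W. 1 horsepower = 745.69987 W, so 1.342 W = 1.342 / 745.69987 = 0.0017996516 horsepower ≈ 0.0018 horsepower (4 s.f.).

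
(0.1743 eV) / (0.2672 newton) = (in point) 2.963e-16. Check: 1 eV = 1.6021766e-19 J, so 0.1743 eV = 0.1743 * 1.6021766e-19 = 2.7925939e-20 J. 0.2672 newton = 0.2672 N. Combine: 2.7925939e-20 J / 0.2672 N = 1.0451324e-19 m. 1 point = 0.00035277778 m, so 1.0451324e-19 m = 1.0451324e-19 / 0.00035277778 = 2.9625801e-16 point ≈ 2.963e-16 point (4 s.f.).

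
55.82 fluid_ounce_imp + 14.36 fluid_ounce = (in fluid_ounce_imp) 70.77. Check: 1 fluid_ounce_imp = 2.8413063e-05 m^3, so 55.82 fluid_ounce_imp = 55.82 * 2.8413063e-05 = 0.0015860171 m^3. 1 fluid_ounce = 2.957353e-05 m^3, so 14.36 fluid_ounce = 14.36 * 2.957353e-05 = 0.00042467588 m^3. Sum: 0.0015860171 + 0.00042467588 = 0.002010693 m^3. 1 fluid_ounce_imp = 2.8413063e-05 m^3, so 0.002010693 m^3 = 0.002010693 / 2.8413063e-05 = 70.766502 fluid_ounce_imp ≈ 70.77 fluid_ounce_imp (4 s.f.).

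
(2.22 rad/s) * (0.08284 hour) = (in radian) 662.1. Check: 2.22 rad/s is already in rad/s. 1 hour = 3600 s, so 0.08284 hour = 0.08284 * 3600 = 298.224 s. Combine: 2.22 rad/s * 298.224 s = 662.05728 rad. 662.05728 rad = 662.05728 radian ≈ 662.1 radian (4 s.f.).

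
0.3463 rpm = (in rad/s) 0.03626. Check: 1 rpm = 0.10471976 rad/s, so 0.3463 rpm = 0.3463 * 0.10471976 = 0.036264451 rad/s. Result: 0.036264451 rad/s ≈ 0.03626 rad/s (4 s.f.).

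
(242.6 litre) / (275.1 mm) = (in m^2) 0.8819. Check: 1 litre = 0.001 m^3, so 242.6 litre = 242.6 * 0.001 = 0.2426 m^3. 1 mm = 0.001 m, so 275.1 mm = 275.1 * 0.001 = 0.2751 m. Combine: 0.2426 m^3 / 0.2751 m = 0.88186114 m^2. Result: 0.88186114 m^2 ≈ 0.8819 m^2 (4 s.f.).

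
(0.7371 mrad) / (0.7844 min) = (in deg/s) 1 mrad = 0.001 rad, so 0.7371 mrad = 0.7371 * 0.001 = 0.0007371 rad. 1 min = 60 s, so 0.7844 min = 0.7844 * 60 = 47.064 s. Combine: 0.0007371 rad / 47.064 s = 1.5661652e-05 rad/s. 1 deg/s = 0.017453293 rad/s, so 1.5661652e-05 rad/s = 1.5661652e-05 / 0.017453293 = 0.00089734657 deg/s ≈ 0.0008973 deg/s (4 s.f.). Final answer: 0.0008973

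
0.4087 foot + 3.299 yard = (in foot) 1 foot = 0.3048 m, so 0.4087 foot = 0.4087 * 0.3048 = 0.12457176 m. 1 yard = 0.9144 m, so 3.299 yard = 3.299 * 0.9144 = 3.0166056 m. Sum: 0.12457176 + 3.0166056 = 3.1411774 m. 1 foot = 0.3048 m, so 3.1411774 m = 3.1411774 / 0.3048 = 10.3057 foot ≈ 10.31 foot (4 s.f.). Final answer: 10.31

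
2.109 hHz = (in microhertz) 2.109e+08. Check: 1 hHz = 100 Hz, so 2.109 hHz = 2.109 * 100 = 210.9 Hz. 1 microhertz = 1e-06 Hz, so 210.9 Hz = 210.9 / 1e-06 = 2.109e+08 microhertz.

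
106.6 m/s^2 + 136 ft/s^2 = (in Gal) 1.481e+04. Check: 106.6 m/s^2 is already in m/s^2. 1 ft/s^2 = 0.3048 m/s^2, so 136 ft/s^2 = 136 * 0.3048 = 41.4528 m/s^2. Sum: 106.6 + 41.4528 = 148.0528 m/s^2. 1 Gal = 0.01 m/s^2, so 148.0528 m/s^2 = 148.0528 / 0.01 = 14805.28 Gal ≈ 1.481e+04 Gal (4 s.f.).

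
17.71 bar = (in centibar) 1 bar = 100000 Pa, so 17.71 bar = 17.71 * 100000 = 1771000 Pa. 1 centibar = 1000 Pa, so 1771000 Pa = 1771000 / 1000 = 1771 centibar. Final answer: 1771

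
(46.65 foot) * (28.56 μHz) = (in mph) 1 foot = 0.3048 m, so 46.65 foot = 46.65 * 0.3048 = 14.21892 m. 1 μHz = 1e-06 Hz, so 28.56 μHz = 28.56 * 1e-06 = 2.856e-05 Hz. Combine: 14.21892 m * 2.856e-05 Hz = 0.00040609236 m/s. 1 mph = 0.44704 m/s, so 0.00040609236 m/s = 0.00040609236 / 0.44704 = 0.00090840273 mph ≈ 0.0009084 mph (4 s.f.). Final answer: 0.0009084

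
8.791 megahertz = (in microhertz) 8.791e+12. Check: 1 megahertz = 1000000 Hz, so 8.791 megahertz = 8.791 * 1000000 = 8791000 Hz. 1 microhertz = 1e-06 Hz, so 8791000 Hz = 8791000 / 1e-06 = 8.791e+12 microhertz.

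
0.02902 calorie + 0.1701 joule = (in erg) 2.915e+06. Check: 1 calorie = 4.184 J, so 0.02902 calorie = 0.02902 * 4.184 = 0.12141968 J. 0.1701 joule = 0.1701 J. Sum: 0.12141968 + 0.1701 = 0.29151968 J. 1 erg = 1e-07 J, so 0.29151968 J = 0.29151968 / 1e-07 = 2915196.8 erg ≈ 2.915e+06 erg (4 s.f.).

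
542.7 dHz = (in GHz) 5.427e-08. Check: 1 dHz = 0.1 Hz, so 542.7 dHz = 542.7 * 0.1 = 54.27 Hz. 1 GHz = 1e+09 Hz, so 54.27 Hz = 54.27 / 1e+09 = 5.427e-08 GHz.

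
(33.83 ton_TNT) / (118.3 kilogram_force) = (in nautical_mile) 6.588e+04. Check: 1 ton_TNT = 4.184e+09 J, so 33.83 ton_TNT = 33.83 * 4.184e+09 = 1.4154472e+11 J. 1 kilogram_force = 9.80665 N, so 118.3 kilogram_force = 118.3 * 9.80665 = 1160.1267 N. Combine: 1.4154472e+11 J / 1160.1267 N = 1.2200798e+08 m. 1 nautical_mile = 1852 m, so 1.2200798e+08 m = 1.2200798e+08 / 1852 = 65879.041 nautical_mile ≈ 6.588e+04 nautical_mile (4 s.f.).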